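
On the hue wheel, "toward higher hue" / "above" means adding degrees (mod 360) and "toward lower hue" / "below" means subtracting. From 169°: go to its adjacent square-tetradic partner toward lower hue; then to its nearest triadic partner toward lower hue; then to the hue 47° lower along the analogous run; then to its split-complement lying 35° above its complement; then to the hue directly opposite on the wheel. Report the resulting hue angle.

307°

169 − 90 = 79°   (square ↓)
79 − 120 = -41 → -41 + 360 = 319°   (triadic ↓)
319 − 47 = 272°   (analog 47° ↓)
272 + 215 = 487 → 487 − 360 = 127°   (split-comp 35° ↑)
127 + 180 = 307°   (complement)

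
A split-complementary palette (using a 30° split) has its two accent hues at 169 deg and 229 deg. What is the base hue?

The accents sit 30° either side of the complement, so the complement is their short-arc midpoint on the wheel.
Short-arc midpoint of 169° and 229°: 199°.
Base is 180° from the complement: 199 − 180 = 19°

19°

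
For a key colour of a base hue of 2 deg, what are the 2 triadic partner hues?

2 + 120 = 122°
2 + 240 = 242°

122° and 242°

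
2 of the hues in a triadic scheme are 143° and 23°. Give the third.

263°

A triad places three hues 120° apart.
The full set through 23° is {23°, 143°, 263°}.
Given {23°, 143°}, the missing hue is 263°.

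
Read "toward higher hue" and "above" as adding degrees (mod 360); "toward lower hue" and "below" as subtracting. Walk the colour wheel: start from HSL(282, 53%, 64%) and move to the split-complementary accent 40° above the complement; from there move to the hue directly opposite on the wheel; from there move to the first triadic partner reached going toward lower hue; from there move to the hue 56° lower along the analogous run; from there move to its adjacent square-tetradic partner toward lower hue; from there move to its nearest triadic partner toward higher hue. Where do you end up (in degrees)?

176°

282 + 220 = 502 → 502 − 360 = 142°   (split-comp 40° ↑)
142 + 180 = 322°   (complement)
322 − 120 = 202°   (triadic ↓)
202 − 56 = 146°   (analog 56° ↓)
146 − 90 = 56°   (square ↓)
56 + 120 = 176°   (triadic ↑)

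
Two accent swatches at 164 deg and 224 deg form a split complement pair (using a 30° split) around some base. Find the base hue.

14°

The accents sit 30° either side of the complement, so the complement is their short-arc midpoint on the wheel.
Short-arc midpoint of 164° and 224°: 194°.
Base is 180° from the complement: 194 − 180 = 14°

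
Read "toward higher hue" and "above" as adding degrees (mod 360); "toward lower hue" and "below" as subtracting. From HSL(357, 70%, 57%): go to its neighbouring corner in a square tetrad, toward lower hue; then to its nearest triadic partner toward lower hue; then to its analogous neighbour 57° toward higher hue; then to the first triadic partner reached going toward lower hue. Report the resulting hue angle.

357 − 90 = 267°   (square ↓)
267 − 120 = 147°   (triadic ↓)
147 + 57 = 204°   (analog 57° ↑)
204 − 120 = 84°   (triadic ↓)

84°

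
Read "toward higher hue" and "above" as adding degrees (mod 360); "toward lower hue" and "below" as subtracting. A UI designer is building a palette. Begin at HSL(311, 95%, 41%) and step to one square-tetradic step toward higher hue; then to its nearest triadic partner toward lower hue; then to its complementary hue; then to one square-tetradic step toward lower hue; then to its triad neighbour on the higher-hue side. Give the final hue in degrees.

131°

+90° (square ↑): 311 + 90 = 401 → 401 − 360 = 41°
−120° (triadic ↓): 41 − 120 = -79 → -79 + 360 = 281°
+180° (complement): 281 + 180 = 461 → 461 − 360 = 101°
−90° (square ↓): 101 − 90 = 11°
+120° (triadic ↑): 11 + 120 = 131°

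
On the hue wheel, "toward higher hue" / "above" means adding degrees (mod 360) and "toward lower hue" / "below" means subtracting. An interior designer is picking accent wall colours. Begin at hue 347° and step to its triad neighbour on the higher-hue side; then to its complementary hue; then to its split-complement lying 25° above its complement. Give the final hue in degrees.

132°

+120° (triadic ↑): 347 + 120 = 467 → 467 − 360 = 107°
+180° (complement): 107 + 180 = 287°
+205° (split-comp 25° ↑): 287 + 205 = 492 → 492 − 360 = 132°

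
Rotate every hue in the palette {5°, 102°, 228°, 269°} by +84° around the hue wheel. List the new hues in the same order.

89°, 186°, 312°, 353°

5 + 84 = 89°
102 + 84 = 186°
228 + 84 = 312°
269 + 84 = 353°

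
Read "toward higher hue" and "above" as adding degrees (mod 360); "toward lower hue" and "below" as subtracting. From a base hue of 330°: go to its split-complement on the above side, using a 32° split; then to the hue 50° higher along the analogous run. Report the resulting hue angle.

330 + 212 = 542 → 542 − 360 = 182°   (split-comp 32° ↑)
182 + 50 = 232°   (analog 50° ↑)

232°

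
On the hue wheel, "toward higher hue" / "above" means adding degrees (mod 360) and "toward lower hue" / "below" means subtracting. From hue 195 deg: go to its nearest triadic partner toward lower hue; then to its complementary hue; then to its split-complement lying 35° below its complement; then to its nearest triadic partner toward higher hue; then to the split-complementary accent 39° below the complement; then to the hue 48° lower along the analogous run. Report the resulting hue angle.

195 − 120 = 75°   (triadic ↓)
75 + 180 = 255°   (complement)
255 + 145 = 400 → 400 − 360 = 40°   (split-comp 35° ↓)
40 + 120 = 160°   (triadic ↑)
160 + 141 = 301°   (split-comp 39° ↓)
301 − 48 = 253°   (analog 48° ↓)

253°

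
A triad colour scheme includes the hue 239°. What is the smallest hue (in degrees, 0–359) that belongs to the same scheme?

A triad places three hues 120° apart.
The full set through 239° is {119°, 239°, 359°}.

119°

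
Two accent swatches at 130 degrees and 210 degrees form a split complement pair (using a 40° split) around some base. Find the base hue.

350°

The accents sit 40° either side of the complement, so the complement is their short-arc midpoint on the wheel.
Short-arc midpoint of 130° and 210°: 170°.
Base is 180° from the complement: 170 − 180 = -10 → -10 + 360 = 350°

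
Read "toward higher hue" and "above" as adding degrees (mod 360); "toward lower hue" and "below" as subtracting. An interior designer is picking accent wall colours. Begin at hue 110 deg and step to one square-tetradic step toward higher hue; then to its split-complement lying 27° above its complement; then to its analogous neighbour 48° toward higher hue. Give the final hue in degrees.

+90° (square ↑): 110 + 90 = 200°
+207° (split-comp 27° ↑): 200 + 207 = 407 → 407 − 360 = 47°
+48° (analog 48° ↑): 47 + 48 = 95°

95°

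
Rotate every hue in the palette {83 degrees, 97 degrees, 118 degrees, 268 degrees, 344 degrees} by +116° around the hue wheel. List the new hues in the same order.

83 + 116 = 199°
97 + 116 = 213°
118 + 116 = 234°
268 + 116 = 384 → 384 − 360 = 24°
344 + 116 = 460 → 460 − 360 = 100°

199°, 213°, 234°, 24°, 100°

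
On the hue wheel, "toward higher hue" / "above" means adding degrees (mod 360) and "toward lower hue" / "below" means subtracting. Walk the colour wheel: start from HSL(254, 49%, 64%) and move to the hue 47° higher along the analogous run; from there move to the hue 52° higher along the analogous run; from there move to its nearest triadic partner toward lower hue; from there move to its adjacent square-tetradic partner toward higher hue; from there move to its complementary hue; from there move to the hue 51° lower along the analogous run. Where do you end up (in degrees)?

+47° (analog 47° ↑): 254 + 47 = 301°
+52° (analog 52° ↑): 301 + 52 = 353°
−120° (triadic ↓): 353 − 120 = 233°
+90° (square ↑): 233 + 90 = 323°
+180° (complement): 323 + 180 = 503 → 503 − 360 = 143°
−51° (analog 51° ↓): 143 − 51 = 92°

92°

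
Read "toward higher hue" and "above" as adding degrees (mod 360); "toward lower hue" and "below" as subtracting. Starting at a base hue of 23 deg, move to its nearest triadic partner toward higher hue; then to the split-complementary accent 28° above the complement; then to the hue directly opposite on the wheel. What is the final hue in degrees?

23 + 120 = 143°   (triadic ↑)
143 + 208 = 351°   (split-comp 28° ↑)
351 + 180 = 531 → 531 − 360 = 171°   (complement)

171°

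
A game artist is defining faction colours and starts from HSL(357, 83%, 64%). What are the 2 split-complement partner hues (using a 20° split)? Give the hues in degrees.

Split-complementary hues sit 20° either side of the complement.
Complement of 357°: 357 + 180 = 537 → 537 − 360 = 177°
177 − 20 = 157°
177 + 20 = 197°

157° and 197°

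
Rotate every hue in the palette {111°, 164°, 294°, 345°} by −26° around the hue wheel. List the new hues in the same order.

85°, 138°, 268°, 319°

111 − 26 = 85°
164 − 26 = 138°
294 − 26 = 268°
345 − 26 = 319°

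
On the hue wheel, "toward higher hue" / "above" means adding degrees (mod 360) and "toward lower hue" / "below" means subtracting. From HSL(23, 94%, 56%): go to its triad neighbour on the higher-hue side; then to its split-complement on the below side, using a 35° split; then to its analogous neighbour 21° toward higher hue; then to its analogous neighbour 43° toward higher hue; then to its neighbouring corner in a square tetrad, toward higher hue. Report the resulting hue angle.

+120° (triadic ↑): 23 + 120 = 143°
+145° (split-comp 35° ↓): 143 + 145 = 288°
+21° (analog 21° ↑): 288 + 21 = 309°
+43° (analog 43° ↑): 309 + 43 = 352°
+90° (square ↑): 352 + 90 = 442 → 442 − 360 = 82°

82°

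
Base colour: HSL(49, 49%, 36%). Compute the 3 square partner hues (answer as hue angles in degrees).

49 + 90 = 139°
49 + 180 = 229°
49 + 270 = 319°

139°, 229°, 319°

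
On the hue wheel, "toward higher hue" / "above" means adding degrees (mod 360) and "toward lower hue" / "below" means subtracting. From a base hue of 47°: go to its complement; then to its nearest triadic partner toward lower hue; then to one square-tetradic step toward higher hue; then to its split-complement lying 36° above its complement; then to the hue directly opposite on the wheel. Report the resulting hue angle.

+180° (complement): 47 + 180 = 227°
−120° (triadic ↓): 227 − 120 = 107°
+90° (square ↑): 107 + 90 = 197°
+216° (split-comp 36° ↑): 197 + 216 = 413 → 413 − 360 = 53°
+180° (complement): 53 + 180 = 233°

233°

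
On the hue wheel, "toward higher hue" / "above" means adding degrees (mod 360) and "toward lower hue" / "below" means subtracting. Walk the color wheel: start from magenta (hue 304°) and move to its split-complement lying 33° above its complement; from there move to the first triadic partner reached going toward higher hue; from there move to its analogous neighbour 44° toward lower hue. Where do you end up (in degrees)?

+213° (split-comp 33° ↑): 304 + 213 = 517 → 517 − 360 = 157°
+120° (triadic ↑): 157 + 120 = 277°
−44° (analog 44° ↓): 277 − 44 = 233°

233°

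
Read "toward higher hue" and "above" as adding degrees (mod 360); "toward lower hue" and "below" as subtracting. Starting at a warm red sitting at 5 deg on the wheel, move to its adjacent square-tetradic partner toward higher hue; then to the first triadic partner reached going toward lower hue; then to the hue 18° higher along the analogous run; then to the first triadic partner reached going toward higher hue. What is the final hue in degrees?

5 + 90 = 95°   (square ↑)
95 − 120 = -25 → -25 + 360 = 335°   (triadic ↓)
335 + 18 = 353°   (analog 18° ↑)
353 + 120 = 473 → 473 − 360 = 113°   (triadic ↑)

113°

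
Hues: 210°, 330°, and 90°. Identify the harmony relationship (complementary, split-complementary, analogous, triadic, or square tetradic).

triadic

Sort the hues: 90°, 210°, 330°.
Successive gaps around the wheel: 120°, 120°, 120°.
Three hues equally spaced 120° apart form a triad.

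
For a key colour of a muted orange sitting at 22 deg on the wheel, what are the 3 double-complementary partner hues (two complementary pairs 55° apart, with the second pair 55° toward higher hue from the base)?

77°, 202°, 257°

A rectangular tetradic uses two complementary pairs 55° apart: offsets 0°, 55°, 180°, 235°.
22 + 55 = 77°
22 + 180 = 202°
22 + 235 = 257°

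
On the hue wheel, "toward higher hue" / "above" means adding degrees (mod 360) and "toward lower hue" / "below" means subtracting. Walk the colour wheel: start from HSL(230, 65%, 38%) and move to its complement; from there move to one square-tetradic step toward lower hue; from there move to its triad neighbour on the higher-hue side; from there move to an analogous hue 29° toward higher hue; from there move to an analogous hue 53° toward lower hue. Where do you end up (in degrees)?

+180° (complement): 230 + 180 = 410 → 410 − 360 = 50°
−90° (square ↓): 50 − 90 = -40 → -40 + 360 = 320°
+120° (triadic ↑): 320 + 120 = 440 → 440 − 360 = 80°
+29° (analog 29° ↑): 80 + 29 = 109°
−53° (analog 53° ↓): 109 − 53 = 56°

56°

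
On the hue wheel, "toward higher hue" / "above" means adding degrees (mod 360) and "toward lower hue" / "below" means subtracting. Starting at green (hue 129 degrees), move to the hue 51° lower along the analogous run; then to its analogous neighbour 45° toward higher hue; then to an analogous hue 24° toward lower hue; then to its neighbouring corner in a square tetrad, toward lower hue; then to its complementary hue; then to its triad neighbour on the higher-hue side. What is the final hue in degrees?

309°

analog 51° ↓ −51°: 129 − 51 = 78°
analog 45° ↑ +45°: 78 + 45 = 123°
analog 24° ↓ −24°: 123 − 24 = 99°
square ↓ −90°: 99 − 90 = 9°
complement +180°: 9 + 180 = 189°
triadic ↑ +120°: 189 + 120 = 309°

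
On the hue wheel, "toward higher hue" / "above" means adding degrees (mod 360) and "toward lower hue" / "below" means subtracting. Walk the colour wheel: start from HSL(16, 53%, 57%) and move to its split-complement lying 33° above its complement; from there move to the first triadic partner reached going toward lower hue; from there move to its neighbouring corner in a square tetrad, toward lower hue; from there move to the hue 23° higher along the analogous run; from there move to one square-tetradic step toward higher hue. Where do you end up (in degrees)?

132°

split-comp 33° ↑ +213°: 16 + 213 = 229°
triadic ↓ −120°: 229 − 120 = 109°
square ↓ −90°: 109 − 90 = 19°
analog 23° ↑ +23°: 19 + 23 = 42°
square ↑ +90°: 42 + 90 = 132°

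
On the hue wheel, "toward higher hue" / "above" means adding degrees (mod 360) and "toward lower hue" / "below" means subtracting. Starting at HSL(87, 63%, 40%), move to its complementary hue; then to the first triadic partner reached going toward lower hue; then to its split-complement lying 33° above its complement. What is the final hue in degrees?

0°

+180° (complement): 87 + 180 = 267°
−120° (triadic ↓): 267 − 120 = 147°
+213° (split-comp 33° ↑): 147 + 213 = 360 → 360 − 360 = 0°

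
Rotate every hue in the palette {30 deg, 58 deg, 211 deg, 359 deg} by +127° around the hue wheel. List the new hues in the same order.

30 + 127 = 157°
58 + 127 = 185°
211 + 127 = 338°
359 + 127 = 486 → 486 − 360 = 126°

157°, 185°, 338°, 126°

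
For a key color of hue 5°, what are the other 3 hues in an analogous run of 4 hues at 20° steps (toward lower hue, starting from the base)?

Analogous hues sit every 20° along the wheel.
5 − 20 = -15 → -15 + 360 = 345°
5 − 40 = -35 → -35 + 360 = 325°
5 − 60 = -55 → -55 + 360 = 305°

345°, 325°, and 305°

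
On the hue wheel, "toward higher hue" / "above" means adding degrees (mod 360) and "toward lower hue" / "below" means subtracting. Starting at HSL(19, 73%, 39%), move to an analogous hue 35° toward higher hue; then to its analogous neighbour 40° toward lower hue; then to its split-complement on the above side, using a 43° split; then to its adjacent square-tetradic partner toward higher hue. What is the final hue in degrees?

327°

+35° (analog 35° ↑): 19 + 35 = 54°
−40° (analog 40° ↓): 54 − 40 = 14°
+223° (split-comp 43° ↑): 14 + 223 = 237°
+90° (square ↑): 237 + 90 = 327°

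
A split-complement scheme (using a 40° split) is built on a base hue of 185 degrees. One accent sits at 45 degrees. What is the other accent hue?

Split-complementary hues sit 40° either side of the complement.
Complement of the base 185°: 185 + 180 = 365 → 365 − 360 = 5°
The given accent 45° is 40° one side of 5°; the other accent sits 40° the other side: 5 − 40 = -35 → -35 + 360 = 325°

325°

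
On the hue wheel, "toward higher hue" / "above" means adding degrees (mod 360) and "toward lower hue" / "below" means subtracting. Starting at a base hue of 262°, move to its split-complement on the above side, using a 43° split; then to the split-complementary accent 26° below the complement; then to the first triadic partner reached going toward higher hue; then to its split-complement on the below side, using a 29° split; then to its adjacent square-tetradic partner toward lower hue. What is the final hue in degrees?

100°

split-comp 43° ↑ +223°: 262 + 223 = 485 → 485 − 360 = 125°
split-comp 26° ↓ +154°: 125 + 154 = 279°
triadic ↑ +120°: 279 + 120 = 399 → 399 − 360 = 39°
split-comp 29° ↓ +151°: 39 + 151 = 190°
square ↓ −90°: 190 − 90 = 100°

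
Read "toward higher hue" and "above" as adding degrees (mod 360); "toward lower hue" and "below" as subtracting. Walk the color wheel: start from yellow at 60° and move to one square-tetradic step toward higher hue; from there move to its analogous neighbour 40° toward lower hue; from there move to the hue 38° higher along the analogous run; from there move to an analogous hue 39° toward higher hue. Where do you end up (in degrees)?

square ↑ +90°: 60 + 90 = 150°
analog 40° ↓ −40°: 150 − 40 = 110°
analog 38° ↑ +38°: 110 + 38 = 148°
analog 39° ↑ +39°: 148 + 39 = 187°

187°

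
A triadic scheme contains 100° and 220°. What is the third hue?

A triad spaces three hues 120° apart.
The full set is {100°, 220°, 340°}.

340°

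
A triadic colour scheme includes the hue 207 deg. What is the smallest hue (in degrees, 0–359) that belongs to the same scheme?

87°

A triad places three hues 120° apart.
The full set through 207° is {87°, 207°, 327°}.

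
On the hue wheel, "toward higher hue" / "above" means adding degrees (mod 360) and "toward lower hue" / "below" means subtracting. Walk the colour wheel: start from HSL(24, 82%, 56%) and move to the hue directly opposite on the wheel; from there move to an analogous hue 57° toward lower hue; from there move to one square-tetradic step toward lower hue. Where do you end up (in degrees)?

57°

complement +180°: 24 + 180 = 204°
analog 57° ↓ −57°: 204 − 57 = 147°
square ↓ −90°: 147 − 90 = 57°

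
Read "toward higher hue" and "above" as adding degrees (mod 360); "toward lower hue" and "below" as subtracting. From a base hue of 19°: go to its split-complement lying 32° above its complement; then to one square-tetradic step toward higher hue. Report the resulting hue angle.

split-comp 32° ↑ +212°: 19 + 212 = 231°
square ↑ +90°: 231 + 90 = 321°

321°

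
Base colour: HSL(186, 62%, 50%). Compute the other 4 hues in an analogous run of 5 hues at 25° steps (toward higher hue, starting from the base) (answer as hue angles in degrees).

Analogous hues sit every 25° along the wheel.
186 + 25 = 211°
186 + 50 = 236°
186 + 75 = 261°
186 + 100 = 286°

211°, 236°, 261° and 286°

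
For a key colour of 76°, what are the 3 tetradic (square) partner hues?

166°, 256° and 346°

A square tetradic scheme places four hues every 90°.
76 + 90 = 166°
76 + 180 = 256°
76 + 270 = 346°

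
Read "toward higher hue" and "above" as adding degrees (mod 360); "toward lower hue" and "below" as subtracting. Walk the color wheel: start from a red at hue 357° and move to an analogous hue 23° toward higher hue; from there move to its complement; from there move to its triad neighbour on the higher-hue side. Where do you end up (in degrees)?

320°

+23° (analog 23° ↑): 357 + 23 = 380 → 380 − 360 = 20°
+180° (complement): 20 + 180 = 200°
+120° (triadic ↑): 200 + 120 = 320°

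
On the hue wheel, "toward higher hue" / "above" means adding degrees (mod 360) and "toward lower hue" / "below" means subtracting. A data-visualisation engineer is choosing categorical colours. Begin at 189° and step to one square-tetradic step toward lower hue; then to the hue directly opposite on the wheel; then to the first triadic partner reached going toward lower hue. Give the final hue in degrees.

159°

189 − 90 = 99°   (square ↓)
99 + 180 = 279°   (complement)
279 − 120 = 159°   (triadic ↓)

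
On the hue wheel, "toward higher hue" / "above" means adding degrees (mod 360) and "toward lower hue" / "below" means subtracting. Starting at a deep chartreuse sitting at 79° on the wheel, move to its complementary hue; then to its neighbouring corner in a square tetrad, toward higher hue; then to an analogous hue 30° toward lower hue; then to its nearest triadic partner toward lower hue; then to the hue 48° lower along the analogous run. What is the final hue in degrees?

151°

79 + 180 = 259°   (complement)
259 + 90 = 349°   (square ↑)
349 − 30 = 319°   (analog 30° ↓)
319 − 120 = 199°   (triadic ↓)
199 − 48 = 151°   (analog 48° ↓)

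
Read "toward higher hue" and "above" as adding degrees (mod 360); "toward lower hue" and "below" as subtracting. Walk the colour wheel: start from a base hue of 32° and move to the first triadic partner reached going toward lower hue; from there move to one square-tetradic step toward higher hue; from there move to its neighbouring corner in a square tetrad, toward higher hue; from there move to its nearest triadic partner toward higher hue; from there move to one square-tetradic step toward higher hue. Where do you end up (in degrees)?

triadic ↓ −120°: 32 − 120 = -88 → -88 + 360 = 272°
square ↑ +90°: 272 + 90 = 362 → 362 − 360 = 2°
square ↑ +90°: 2 + 90 = 92°
triadic ↑ +120°: 92 + 120 = 212°
square ↑ +90°: 212 + 90 = 302°

302°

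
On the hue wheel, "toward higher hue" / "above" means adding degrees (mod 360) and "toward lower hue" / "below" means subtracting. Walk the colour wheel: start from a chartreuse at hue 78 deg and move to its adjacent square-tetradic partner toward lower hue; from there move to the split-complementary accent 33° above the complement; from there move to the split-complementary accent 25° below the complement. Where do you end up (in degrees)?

356°

square ↓ −90°: 78 − 90 = -12 → -12 + 360 = 348°
split-comp 33° ↑ +213°: 348 + 213 = 561 → 561 − 360 = 201°
split-comp 25° ↓ +155°: 201 + 155 = 356°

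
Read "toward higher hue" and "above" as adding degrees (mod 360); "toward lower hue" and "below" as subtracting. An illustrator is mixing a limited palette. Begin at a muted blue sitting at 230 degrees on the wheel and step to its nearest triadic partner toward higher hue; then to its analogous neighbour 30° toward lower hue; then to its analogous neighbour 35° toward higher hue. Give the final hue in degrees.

355°

triadic ↑ +120°: 230 + 120 = 350°
analog 30° ↓ −30°: 350 − 30 = 320°
analog 35° ↑ +35°: 320 + 35 = 355°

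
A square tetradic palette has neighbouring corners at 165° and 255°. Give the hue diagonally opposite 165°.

345°

A square tetradic scheme places four hues 90° apart; opposite corners are 180° apart.
165 + 180 = 345°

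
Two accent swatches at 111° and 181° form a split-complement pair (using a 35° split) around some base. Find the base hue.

326°

The accents sit 35° either side of the complement, so the complement is their short-arc midpoint on the wheel.
Short-arc midpoint of 111° and 181°: 146°.
Base is 180° from the complement: 146 − 180 = -34 → -34 + 360 = 326°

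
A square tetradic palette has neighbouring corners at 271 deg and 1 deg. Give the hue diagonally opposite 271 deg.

91°

A square tetradic scheme places four hues 90° apart; opposite corners are 180° apart.
271 + 180 = 451 → 451 − 360 = 91°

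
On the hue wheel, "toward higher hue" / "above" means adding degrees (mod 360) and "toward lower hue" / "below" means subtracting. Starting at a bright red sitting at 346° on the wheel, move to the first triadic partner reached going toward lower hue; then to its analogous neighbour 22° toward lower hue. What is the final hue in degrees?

204°

−120° (triadic ↓): 346 − 120 = 226°
−22° (analog 22° ↓): 226 − 22 = 204°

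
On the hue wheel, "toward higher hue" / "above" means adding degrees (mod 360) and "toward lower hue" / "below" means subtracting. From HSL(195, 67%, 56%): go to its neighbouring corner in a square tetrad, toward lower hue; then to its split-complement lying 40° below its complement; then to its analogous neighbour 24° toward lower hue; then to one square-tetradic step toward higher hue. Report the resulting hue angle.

311°

−90° (square ↓): 195 − 90 = 105°
+140° (split-comp 40° ↓): 105 + 140 = 245°
−24° (analog 24° ↓): 245 − 24 = 221°
+90° (square ↑): 221 + 90 = 311°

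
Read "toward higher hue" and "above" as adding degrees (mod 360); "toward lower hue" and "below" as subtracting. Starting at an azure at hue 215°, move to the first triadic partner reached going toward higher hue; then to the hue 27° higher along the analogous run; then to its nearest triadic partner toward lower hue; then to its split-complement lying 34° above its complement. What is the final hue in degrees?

96°

215 + 120 = 335°   (triadic ↑)
335 + 27 = 362 → 362 − 360 = 2°   (analog 27° ↑)
2 − 120 = -118 → -118 + 360 = 242°   (triadic ↓)
242 + 214 = 456 → 456 − 360 = 96°   (split-comp 34° ↑)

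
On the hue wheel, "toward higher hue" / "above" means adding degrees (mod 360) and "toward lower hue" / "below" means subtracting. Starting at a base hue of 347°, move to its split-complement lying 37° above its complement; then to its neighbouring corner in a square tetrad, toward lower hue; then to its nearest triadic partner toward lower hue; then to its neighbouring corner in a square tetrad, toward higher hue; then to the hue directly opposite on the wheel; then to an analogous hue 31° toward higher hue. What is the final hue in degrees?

split-comp 37° ↑ +217°: 347 + 217 = 564 → 564 − 360 = 204°
square ↓ −90°: 204 − 90 = 114°
triadic ↓ −120°: 114 − 120 = -6 → -6 + 360 = 354°
square ↑ +90°: 354 + 90 = 444 → 444 − 360 = 84°
complement +180°: 84 + 180 = 264°
analog 31° ↑ +31°: 264 + 31 = 295°

295°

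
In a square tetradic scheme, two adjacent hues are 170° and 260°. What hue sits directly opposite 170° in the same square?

A square tetradic scheme places four hues 90° apart; opposite corners are 180° apart.
170 + 180 = 350°

350°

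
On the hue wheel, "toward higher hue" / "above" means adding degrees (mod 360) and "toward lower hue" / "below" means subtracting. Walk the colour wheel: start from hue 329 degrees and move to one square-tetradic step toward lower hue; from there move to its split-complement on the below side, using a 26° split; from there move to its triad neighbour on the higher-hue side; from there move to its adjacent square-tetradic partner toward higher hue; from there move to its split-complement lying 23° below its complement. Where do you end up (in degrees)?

329 − 90 = 239°   (square ↓)
239 + 154 = 393 → 393 − 360 = 33°   (split-comp 26° ↓)
33 + 120 = 153°   (triadic ↑)
153 + 90 = 243°   (square ↑)
243 + 157 = 400 → 400 − 360 = 40°   (split-comp 23° ↓)

40°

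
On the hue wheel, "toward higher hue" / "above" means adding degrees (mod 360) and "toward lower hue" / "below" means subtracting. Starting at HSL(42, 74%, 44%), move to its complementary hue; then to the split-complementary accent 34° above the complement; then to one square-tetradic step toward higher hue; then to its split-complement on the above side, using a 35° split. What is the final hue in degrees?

42 + 180 = 222°   (complement)
222 + 214 = 436 → 436 − 360 = 76°   (split-comp 34° ↑)
76 + 90 = 166°   (square ↑)
166 + 215 = 381 → 381 − 360 = 21°   (split-comp 35° ↑)

21°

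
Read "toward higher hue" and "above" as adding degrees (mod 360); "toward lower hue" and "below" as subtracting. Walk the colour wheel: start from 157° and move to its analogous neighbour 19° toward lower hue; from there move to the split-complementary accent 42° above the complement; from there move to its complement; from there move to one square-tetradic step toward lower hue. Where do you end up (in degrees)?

analog 19° ↓ −19°: 157 − 19 = 138°
split-comp 42° ↑ +222°: 138 + 222 = 360 → 360 − 360 = 0°
complement +180°: 0 + 180 = 180°
square ↓ −90°: 180 − 90 = 90°

90°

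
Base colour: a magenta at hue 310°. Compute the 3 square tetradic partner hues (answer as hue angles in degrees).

A square tetradic scheme places four hues every 90°.
310 + 90 = 400 → 400 − 360 = 40°
310 + 180 = 490 → 490 − 360 = 130°
310 + 270 = 580 → 580 − 360 = 220°

40°, 130°, 220°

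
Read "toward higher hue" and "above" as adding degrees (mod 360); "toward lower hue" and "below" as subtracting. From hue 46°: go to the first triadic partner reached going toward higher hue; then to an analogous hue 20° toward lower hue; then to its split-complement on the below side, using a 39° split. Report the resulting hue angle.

+120° (triadic ↑): 46 + 120 = 166°
−20° (analog 20° ↓): 166 − 20 = 146°
+141° (split-comp 39° ↓): 146 + 141 = 287°

287°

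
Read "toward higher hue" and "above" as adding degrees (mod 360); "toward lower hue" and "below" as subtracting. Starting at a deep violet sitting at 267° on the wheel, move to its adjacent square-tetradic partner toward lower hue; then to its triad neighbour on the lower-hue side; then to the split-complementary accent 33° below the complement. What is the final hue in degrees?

204°

267 − 90 = 177°   (square ↓)
177 − 120 = 57°   (triadic ↓)
57 + 147 = 204°   (split-comp 33° ↓)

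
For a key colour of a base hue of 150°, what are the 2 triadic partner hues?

270° and 30°

150 + 120 = 270°
150 + 240 = 390 → 390 − 360 = 30°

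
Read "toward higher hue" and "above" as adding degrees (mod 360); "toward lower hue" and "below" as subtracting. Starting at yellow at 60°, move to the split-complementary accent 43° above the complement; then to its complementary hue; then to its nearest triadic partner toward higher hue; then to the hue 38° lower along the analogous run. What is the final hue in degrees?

185°

+223° (split-comp 43° ↑): 60 + 223 = 283°
+180° (complement): 283 + 180 = 463 → 463 − 360 = 103°
+120° (triadic ↑): 103 + 120 = 223°
−38° (analog 38° ↓): 223 − 38 = 185°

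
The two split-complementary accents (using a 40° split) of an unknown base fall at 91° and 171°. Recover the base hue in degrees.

The accents sit 40° either side of the complement, so the complement is their short-arc midpoint on the wheel.
Short-arc midpoint of 91° and 171°: 131°.
Base is 180° from the complement: 131 − 180 = -49 → -49 + 360 = 311°

311°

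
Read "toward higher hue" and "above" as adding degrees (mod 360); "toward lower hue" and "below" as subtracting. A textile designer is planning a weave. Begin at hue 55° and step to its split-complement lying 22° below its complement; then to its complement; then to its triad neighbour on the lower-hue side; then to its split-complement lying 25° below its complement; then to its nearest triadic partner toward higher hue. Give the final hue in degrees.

split-comp 22° ↓ +158°: 55 + 158 = 213°
complement +180°: 213 + 180 = 393 → 393 − 360 = 33°
triadic ↓ −120°: 33 − 120 = -87 → -87 + 360 = 273°
split-comp 25° ↓ +155°: 273 + 155 = 428 → 428 − 360 = 68°
triadic ↑ +120°: 68 + 120 = 188°

188°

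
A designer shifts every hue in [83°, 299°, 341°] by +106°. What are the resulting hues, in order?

83 + 106 = 189°
299 + 106 = 405 → 405 − 360 = 45°
341 + 106 = 447 → 447 − 360 = 87°

189°, 45°, 87°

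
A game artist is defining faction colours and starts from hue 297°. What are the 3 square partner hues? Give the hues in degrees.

27°, 117° and 207°

A square tetradic scheme places four hues every 90°.
297 + 90 = 387 → 387 − 360 = 27°
297 + 180 = 477 → 477 − 360 = 117°
297 + 270 = 567 → 567 − 360 = 207°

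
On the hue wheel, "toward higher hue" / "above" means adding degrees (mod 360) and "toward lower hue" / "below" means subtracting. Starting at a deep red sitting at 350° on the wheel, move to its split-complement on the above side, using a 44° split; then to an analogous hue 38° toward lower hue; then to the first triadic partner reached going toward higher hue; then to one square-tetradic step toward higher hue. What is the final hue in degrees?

350 + 224 = 574 → 574 − 360 = 214°   (split-comp 44° ↑)
214 − 38 = 176°   (analog 38° ↓)
176 + 120 = 296°   (triadic ↑)
296 + 90 = 386 → 386 − 360 = 26°   (square ↑)

26°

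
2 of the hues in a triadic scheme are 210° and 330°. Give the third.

90°

A triad places three hues 120° apart.
The full set through 210° is {90°, 210°, 330°}.
Given {210°, 330°}, the missing hue is 90°.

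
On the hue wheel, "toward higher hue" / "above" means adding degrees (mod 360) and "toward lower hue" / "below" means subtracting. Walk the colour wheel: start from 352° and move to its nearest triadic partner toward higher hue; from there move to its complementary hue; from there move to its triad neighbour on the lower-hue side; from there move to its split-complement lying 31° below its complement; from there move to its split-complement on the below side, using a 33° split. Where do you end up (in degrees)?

108°

+120° (triadic ↑): 352 + 120 = 472 → 472 − 360 = 112°
+180° (complement): 112 + 180 = 292°
−120° (triadic ↓): 292 − 120 = 172°
+149° (split-comp 31° ↓): 172 + 149 = 321°
+147° (split-comp 33° ↓): 321 + 147 = 468 → 468 − 360 = 108°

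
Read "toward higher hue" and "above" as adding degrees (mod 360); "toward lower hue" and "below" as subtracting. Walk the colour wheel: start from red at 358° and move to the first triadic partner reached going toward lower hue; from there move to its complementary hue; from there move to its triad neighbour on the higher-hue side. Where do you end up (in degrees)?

triadic ↓ −120°: 358 − 120 = 238°
complement +180°: 238 + 180 = 418 → 418 − 360 = 58°
triadic ↑ +120°: 58 + 120 = 178°

178°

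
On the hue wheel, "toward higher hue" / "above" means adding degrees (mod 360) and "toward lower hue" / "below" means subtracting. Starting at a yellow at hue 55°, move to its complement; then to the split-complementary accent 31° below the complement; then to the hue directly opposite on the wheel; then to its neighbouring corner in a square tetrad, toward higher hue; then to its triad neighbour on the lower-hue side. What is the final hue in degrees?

174°

complement +180°: 55 + 180 = 235°
split-comp 31° ↓ +149°: 235 + 149 = 384 → 384 − 360 = 24°
complement +180°: 24 + 180 = 204°
square ↑ +90°: 204 + 90 = 294°
triadic ↓ −120°: 294 − 120 = 174°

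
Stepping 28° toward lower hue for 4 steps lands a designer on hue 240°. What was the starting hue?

4 steps of 28° (toward lower hue) give a net shift of −112°.
Start = end − shift: 240 + 112 = 352°

352°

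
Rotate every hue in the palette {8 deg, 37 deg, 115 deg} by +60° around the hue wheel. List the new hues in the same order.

68°, 97°, 175°

8 + 60 = 68°
37 + 60 = 97°
115 + 60 = 175°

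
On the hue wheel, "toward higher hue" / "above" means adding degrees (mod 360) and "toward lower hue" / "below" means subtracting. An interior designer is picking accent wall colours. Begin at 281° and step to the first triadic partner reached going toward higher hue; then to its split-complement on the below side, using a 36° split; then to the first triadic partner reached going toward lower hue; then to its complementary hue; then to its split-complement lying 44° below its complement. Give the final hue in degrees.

+120° (triadic ↑): 281 + 120 = 401 → 401 − 360 = 41°
+144° (split-comp 36° ↓): 41 + 144 = 185°
−120° (triadic ↓): 185 − 120 = 65°
+180° (complement): 65 + 180 = 245°
+136° (split-comp 44° ↓): 245 + 136 = 381 → 381 − 360 = 21°

21°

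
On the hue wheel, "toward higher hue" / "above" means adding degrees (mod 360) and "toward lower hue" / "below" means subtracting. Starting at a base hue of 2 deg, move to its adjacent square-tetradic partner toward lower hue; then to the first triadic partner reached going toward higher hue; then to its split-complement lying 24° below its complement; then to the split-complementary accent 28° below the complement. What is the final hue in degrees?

340°

2 − 90 = -88 → -88 + 360 = 272°   (square ↓)
272 + 120 = 392 → 392 − 360 = 32°   (triadic ↑)
32 + 156 = 188°   (split-comp 24° ↓)
188 + 152 = 340°   (split-comp 28° ↓)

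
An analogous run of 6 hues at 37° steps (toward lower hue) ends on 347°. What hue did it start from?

5 steps of 37° (toward lower hue) give a net shift of −185°.
Start = end − shift: 347 + 185 = 532 → 532 − 360 = 172°

172°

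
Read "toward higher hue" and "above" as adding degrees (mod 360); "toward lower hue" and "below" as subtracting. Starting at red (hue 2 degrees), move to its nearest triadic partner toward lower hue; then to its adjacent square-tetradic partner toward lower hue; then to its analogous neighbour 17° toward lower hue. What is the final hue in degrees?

−120° (triadic ↓): 2 − 120 = -118 → -118 + 360 = 242°
−90° (square ↓): 242 − 90 = 152°
−17° (analog 17° ↓): 152 − 17 = 135°

135°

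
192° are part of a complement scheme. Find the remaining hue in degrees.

The complement sits 180° across the wheel.
The full set through 192° is {12°, 192°}.
Given {192°}, the missing hue is 12°.

12°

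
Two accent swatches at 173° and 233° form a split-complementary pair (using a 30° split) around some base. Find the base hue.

The accents sit 30° either side of the complement, so the complement is their short-arc midpoint on the wheel.
Short-arc midpoint of 173° and 233°: 203°.
Base is 180° from the complement: 203 − 180 = 23°

23°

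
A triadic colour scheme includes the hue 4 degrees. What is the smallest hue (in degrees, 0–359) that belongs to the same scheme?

4°

A triad places three hues 120° apart.
The full set through 4° is {4°, 124°, 244°}.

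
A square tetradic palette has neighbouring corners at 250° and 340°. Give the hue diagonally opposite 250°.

70°

A square tetradic scheme places four hues 90° apart; opposite corners are 180° apart.
250 + 180 = 430 → 430 − 360 = 70°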